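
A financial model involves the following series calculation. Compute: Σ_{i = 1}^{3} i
Using formula: Σ i^1=n(n + 1)/2=3·4/2=6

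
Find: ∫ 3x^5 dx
Using power rule: ∫ 3x^5 dx = 3/6 x^6 + C = (1/2)x^6 + C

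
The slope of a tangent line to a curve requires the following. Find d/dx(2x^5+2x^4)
Power rule: d/dx(ax^n)=n·a·x^(n-1)
Term by term: 10·x^4 + 8·x^3

Answer: 10x^4 + 8x^3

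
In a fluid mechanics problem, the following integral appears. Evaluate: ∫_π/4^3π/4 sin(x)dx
Antiderivative: -cos(x)
Evaluate at bounds: [-cos(1·3π/4)/1] - [-cos(1·π/4)/1]
=(-(-√2/2)+(√2/2))/1=√2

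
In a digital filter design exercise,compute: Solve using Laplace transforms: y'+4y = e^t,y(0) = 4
Take L: sY - 4+4Y = 1/(s-1)
Y(s+4) = 1/(s-1)+4
Y = 1/((s-1)(s+4))+4/(s+4)
Partial fractions: 1/((s-1)(s+4)) = (1/5)/(s-1) - (1/5)/(s+4)
So Y = (1/5)/(s-1)+(19/5)/(s+4)
Inverse Laplace transform (L^(-1){1/(s-1)} = e^t, L^(-1){1/(s+4)} = e^(-4t)):

Answer: y(t) = (1/5)·e^t+(19/5)·e^(-4t)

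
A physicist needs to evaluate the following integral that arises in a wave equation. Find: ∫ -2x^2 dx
Using power rule: ∫ -2x^2 dx = -2/3 x^3 + C = (-2/3)x^3 + C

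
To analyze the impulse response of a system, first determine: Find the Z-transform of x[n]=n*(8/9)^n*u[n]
Using the property Z{n * a^n * u[n]}=az/(z-a)^2
With a=8/9: X(z)=(8/9)z/(z - 8/9)^2, |z| > 8/9

Answer: (8/9)z/(z - 8/9)^2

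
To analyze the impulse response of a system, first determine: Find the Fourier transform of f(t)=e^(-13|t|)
Using the standard pair: F{e^(-a|t|)}=2a/(a^2+omega^2)
With a=13: F(omega)=26/(169+omega^2)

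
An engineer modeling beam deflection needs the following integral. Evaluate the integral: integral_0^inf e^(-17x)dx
integral_0^inf e^(-17x) dx = [-1/17*e^(-17x)]_0^inf
= 0 - (-1/17) = 1/17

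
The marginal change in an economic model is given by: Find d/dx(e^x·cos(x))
Product rule: (fg)' = f'g + fg'
f = e^x, f' = e^x
g = cos(x), g' = -sin(x)

Answer: e^x·cos(x) - e^x·sin(x)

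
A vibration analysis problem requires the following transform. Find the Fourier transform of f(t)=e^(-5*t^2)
The Fourier transform of a Gaussian e^(-a*t^2) is sqrt(pi/a)*e^(-omega^2/(4a)).
With a=5: F(omega)=sqrt(pi/5)*e^(-omega^2/20)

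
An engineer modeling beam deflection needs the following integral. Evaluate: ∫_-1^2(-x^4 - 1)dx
Step 1: Find antiderivative F(x) = (-1/5)x^5 - x
Step 2: F(2) - F(-1) = -42/5 - (6/5) = -48/5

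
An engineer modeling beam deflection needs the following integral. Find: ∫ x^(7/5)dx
Power rule: ∫ x^(7/5) dx=x^(12/5)/(12/5) + C

Answer: (5/12)·x^(12/5) + C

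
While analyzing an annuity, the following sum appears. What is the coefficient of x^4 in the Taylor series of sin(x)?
sin(x) has only odd powers. Coefficient of x^4=0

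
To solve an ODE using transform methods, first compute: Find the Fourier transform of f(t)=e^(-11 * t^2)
The Fourier transform of a Gaussian e^(-a*t^2) is sqrt(pi/a)*e^(-omega^2/(4a)).
With a=11: F(omega)=sqrt(pi/11)*e^(-omega^2/44)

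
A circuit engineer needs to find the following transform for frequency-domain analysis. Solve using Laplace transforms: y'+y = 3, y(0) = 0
Take L of both sides: sY(s)-0+Y(s)=3/s
Y(s)(s+1)=3/s+0
Y(s)=3/(s(s+1))+0/(s+1)
Partial fractions: 3/(s(s+1))=3/s - 3/(s+1)
So Y(s)=3/s - 3/(s+1)
Inverse transform (L^(-1){1/s}=1, L^(-1){1/(s+1)}=e^(-t)):

Answer: y(t)=3-3·e^(-t)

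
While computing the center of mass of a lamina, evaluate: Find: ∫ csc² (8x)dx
Since d/dx[-cot(8x)]=8csc²(8x), integral=-cot(8x)/8 + C

Answer: (-1/8)cot(8x) + C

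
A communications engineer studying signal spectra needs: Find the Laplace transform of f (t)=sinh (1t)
L{sinh(at)}=a/(s²-a²)
L{sinh(1t)}=1/(s²-1)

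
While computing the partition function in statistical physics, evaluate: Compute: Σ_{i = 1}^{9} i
Using formula: Σ i^1=n(n+1)/2=9·10/2=45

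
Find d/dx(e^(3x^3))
Chain rule: d/dx[e^u] = e^u · u' where u = 3x^3
u' = 9x^2

Answer: 9x^2·e^(3x^3)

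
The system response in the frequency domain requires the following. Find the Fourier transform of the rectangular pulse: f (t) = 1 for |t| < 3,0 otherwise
F(omega) = integral from -3 to 3 of e^(-j*omega*t) dt
= 2*sin(3*omega)/omega = 6*sinc(3*omega/pi)

Answer: 2*sin(3*omega)/omega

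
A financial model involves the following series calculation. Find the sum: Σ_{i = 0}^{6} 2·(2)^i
Geometric series: S=a(1 - r^n)/(1 - r)
a=2, r=2, n=7
S=2(1 - 128)/-1=254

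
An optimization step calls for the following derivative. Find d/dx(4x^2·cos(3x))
Product rule: (fg)' = f'g+fg'
f = 4x^2, f' = 8x
g = cos(3x), g' = -3·sin(3x)

Answer: 8x·cos(3x)-12x^2·sin(3x)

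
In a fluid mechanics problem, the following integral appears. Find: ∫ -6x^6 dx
Using power rule: ∫ -6x^6 dx = -6/7 x^7 + C = (-6/7)x^7 + C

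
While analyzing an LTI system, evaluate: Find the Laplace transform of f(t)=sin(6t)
L{sin(wt)}=w/(s² + w²)
L{sin(6t)}=6/(s² + 36)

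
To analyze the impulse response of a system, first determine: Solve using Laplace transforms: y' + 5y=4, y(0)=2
Take L of both sides: sY(s) - 2 + 5Y(s) = 4/s
Y(s)(s + 5) = 4/s + 2
Y(s) = 4/(s(s + 5)) + 2/(s + 5)
Partial fractions: 4/(s(s + 5)) = (4/5)/s - (4/5)/(s + 5)
So Y(s) = (4/5)/s + (6/5)/(s + 5)
Inverse transform (L^(-1){1/s} = 1, L^(-1){1/(s + 5)} = e^(-5t)):

Answer: y(t) = 4/5 + (6/5)·e^(-5t)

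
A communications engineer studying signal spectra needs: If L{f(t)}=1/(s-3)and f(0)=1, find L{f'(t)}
L{f'(t)} = s·F(s) - f(0) = s/(s-3) - 1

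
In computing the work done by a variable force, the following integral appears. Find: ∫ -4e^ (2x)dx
Since d/dx[e^(2x)] = 2e^(2x), we get -2 e^(2x)+C

Answer: -2e^(2x)+C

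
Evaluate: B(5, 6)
B(x,y)=Γ(x)Γ(y)/Γ(x + y)=(x-1)!(y-1)!/(x + y-1)!
B(5,6)=4!·5!/10!=1/1260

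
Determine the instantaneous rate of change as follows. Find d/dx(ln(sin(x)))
Chain rule: d/dx[ln(u)]=u'/u where u=sin(x)
u'=cos(x)

Answer: (cos(x))/(sin(x))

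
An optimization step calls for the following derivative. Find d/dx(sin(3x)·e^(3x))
Product rule: (fg)' = f'g + fg'
f = sin(3x), f' = 3·cos(3x)
g = e^(3x), g' = 3·e^(3x)

Answer: 3·cos(3x)·e^(3x) + 3·sin(3x)·e^(3x)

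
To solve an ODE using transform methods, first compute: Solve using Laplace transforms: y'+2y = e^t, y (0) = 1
Take L: sY - 1+2Y = 1/(s-1)
Y(s+2) = 1/(s-1)+1
Y = 1/((s-1)(s+2))+1/(s+2)
Partial fractions: 1/((s-1)(s+2)) = (1/3)/(s-1) - (1/3)/(s+2)
So Y = (1/3)/(s-1)+(2/3)/(s+2)
Inverse Laplace transform (L^(-1){1/(s-1)} = e^t, L^(-1){1/(s+2)} = e^(-2t)):

Answer: y(t) = (1/3)·e^t+(2/3)·e^(-2t)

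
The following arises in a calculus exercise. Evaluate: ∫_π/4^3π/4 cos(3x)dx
Antiderivative: sin(3x)/3
Evaluate at bounds: [sin(3·3π/4)/3] - [sin(3·π/4)/3]
= ((√2/2) - (√2/2))/3 = 0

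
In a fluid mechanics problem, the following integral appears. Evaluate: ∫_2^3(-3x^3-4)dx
Step 1: Find antiderivative F(x)=(-3/4)x^4 - 4x
Step 2: F(3) - F(2)=-291/4 - (-20)=-211/4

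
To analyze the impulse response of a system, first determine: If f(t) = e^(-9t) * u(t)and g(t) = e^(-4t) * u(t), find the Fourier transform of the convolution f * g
By the convolution theorem: F{f*g} = F(omega)*G(omega)
F(omega) = 1/(9+j*omega), G(omega) = 1/(4+j*omega)
F{f*g} = 1/((9+j*omega)(4+j*omega))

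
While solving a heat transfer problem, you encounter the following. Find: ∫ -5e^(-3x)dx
Since d/dx[e^(-3x)] = -3e^(-3x), we get 5/3 e^(-3x) + C

Answer: (5/3)e^(-3x) + C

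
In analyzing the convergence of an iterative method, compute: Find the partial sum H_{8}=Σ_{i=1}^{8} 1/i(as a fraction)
H_8 = 1 + 1/2 + 1/3 + ... + 1/8
= 761/280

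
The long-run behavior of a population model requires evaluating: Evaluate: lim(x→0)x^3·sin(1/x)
Squeeze theorem: -|x^3| ≤ x^3·sin(1/x) ≤ |x^3|
Since x^3 → 0 as x → 0, by squeeze theorem the limit is 0

Answer: 0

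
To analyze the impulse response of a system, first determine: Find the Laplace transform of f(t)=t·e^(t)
L{t·e^(at)} = 1/(s-a)²
L{t·e^(t)} = 1/(s-1)²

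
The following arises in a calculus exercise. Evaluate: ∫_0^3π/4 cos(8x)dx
Antiderivative: sin(8x)/8
Evaluate at bounds: [sin(8·3π/4)/8] - [sin(8·0)/8]
= ((0) - (0))/8 = 0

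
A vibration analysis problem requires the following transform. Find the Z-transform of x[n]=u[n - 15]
Using the time-shift property: Z{u[n-15]} = z^(-15) * z/(z-1)
= z^(-14)/(z-1)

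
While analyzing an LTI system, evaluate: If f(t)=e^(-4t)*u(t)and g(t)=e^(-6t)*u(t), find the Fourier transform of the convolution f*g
By the convolution theorem: F{f * g} = F(omega) * G(omega)
F(omega) = 1/(4 + j * omega), G(omega) = 1/(6 + j * omega)
F{f * g} = 1/((4 + j * omega)(6 + j * omega))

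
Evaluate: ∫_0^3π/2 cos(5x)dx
Antiderivative: sin(5x)/5
Evaluate at bounds: [sin(5·3π/2)/5] - [sin(5·0)/5]
= ((-1) - (0))/5 = -1/5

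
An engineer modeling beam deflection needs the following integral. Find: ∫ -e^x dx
Since d/dx[e^x] = +e^x, we get -1e^x+C

Answer: -e^x+C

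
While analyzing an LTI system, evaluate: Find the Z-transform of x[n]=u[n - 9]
Using the time-shift property: Z{u[n-9]}=z^(-9)*z/(z-1)
=z^(-8)/(z-1)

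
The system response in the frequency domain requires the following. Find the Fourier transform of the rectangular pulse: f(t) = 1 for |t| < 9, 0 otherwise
F(omega)=integral from -9 to 9 of e^(-j*omega*t) dt
=2*sin(9*omega)/omega=18*sinc(9*omega/pi)

Answer: 2*sin(9*omega)/omega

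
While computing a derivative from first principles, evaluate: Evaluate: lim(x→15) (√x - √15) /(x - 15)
Multiply by conjugate (√x+√15)/(√x+√15):
= (x - 15)/((x - 15)(√x+√15)) = 1/(√x+√15)
As x → 15: 1/(2√15)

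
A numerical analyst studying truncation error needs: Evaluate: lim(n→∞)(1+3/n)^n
This is the definition of e^3: lim(1 + 3/n)^n=e^3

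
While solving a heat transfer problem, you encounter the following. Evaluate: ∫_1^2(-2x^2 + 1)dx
Step 1: Find antiderivative F(x) = (-2/3)x^3+x
Step 2: F(2) - F(1) = -10/3 - (1/3) = -11/3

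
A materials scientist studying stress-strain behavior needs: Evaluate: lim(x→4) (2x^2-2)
Polynomial is continuous, so substitute x = 4:
2·4^2 - 2 = 30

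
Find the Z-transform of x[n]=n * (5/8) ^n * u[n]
Using the property Z{n * a^n * u[n]}=az/(z-a)^2
With a=5/8: X(z)=(5/8)z/(z - 5/8)^2, |z| > 5/8

Answer: (5/8)z/(z - 5/8)^2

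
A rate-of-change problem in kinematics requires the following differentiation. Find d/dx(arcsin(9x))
d/dx[arcsin(u)] = u'/√(1-u²), u = 9x, u' = 9

Answer: 9/√(1 - 81x²)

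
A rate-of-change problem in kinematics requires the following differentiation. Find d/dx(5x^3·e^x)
Product rule: (fg)'=f'g+fg'
f=5x^3, f'=15x^2
g=e^x, g'=e^x

Answer: 15x^2·e^x+5x^3·e^x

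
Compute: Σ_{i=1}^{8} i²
Using formula: Σ i^2=n(n + 1)(2n + 1)/6=8·9·17/6=204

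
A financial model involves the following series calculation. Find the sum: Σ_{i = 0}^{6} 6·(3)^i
Geometric series: S = a(1 - r^n)/(1 - r)
a = 6, r = 3, n = 7
S = 6(1-2187)/-2 = 6558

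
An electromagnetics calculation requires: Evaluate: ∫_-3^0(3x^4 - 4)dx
Step 1: Find antiderivative F(x) = (3/5)x^5-4x
Step 2: F(0) - F(-3) = 0 - (-669/5) = 669/5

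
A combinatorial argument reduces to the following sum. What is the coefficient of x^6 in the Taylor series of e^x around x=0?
Taylor series of e^x=Σ x^n/n!
Coefficient of x^6=1/6!=1/720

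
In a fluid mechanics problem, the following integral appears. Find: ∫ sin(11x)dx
Using substitution u=11x: ∫ sin(u) du/11=-cos(u)/11 + C

Answer: (-1/11)cos(11x) + C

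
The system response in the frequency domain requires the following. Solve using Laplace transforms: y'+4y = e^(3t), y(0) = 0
Take L: sY - 0+4Y = 1/(s-3)
Y(s+4) = 1/(s-3)+0
Y = 1/((s-3)(s+4))+0/(s+4)
Partial fractions: 1/((s-3)(s+4)) = (1/7)/(s-3) - (1/7)/(s+4)
So Y = (1/7)/(s-3) - (1/7)/(s+4)
Inverse Laplace transform (L^(-1){1/(s-3)} = e^(3t), L^(-1){1/(s+4)} = e^(-4t)):

Answer: y(t) = (1/7)·e^(3t) - (1/7)·e^(-4t)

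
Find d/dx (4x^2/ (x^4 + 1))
Quotient rule: (f/g)' = (f'g - fg')/g²
f = 4x^2, f' = 8x
g = x^4+1, g' = 4x^3

Answer: (8x·(x^4+1)-16x^5)/(x^4+1)²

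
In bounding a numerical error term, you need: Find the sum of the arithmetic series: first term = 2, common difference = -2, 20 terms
Last term: a_n = 2+(20-1)·-2 = -36
Sum = n(a_1+a_n)/2 = 20(2+(-36))/2 = -340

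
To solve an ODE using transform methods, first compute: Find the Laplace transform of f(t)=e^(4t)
L{e^(at)} = 1/(s-a)
L{e^(4t)} = 1/(s-4)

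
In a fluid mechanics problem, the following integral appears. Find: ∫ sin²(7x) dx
Using identity sin²(u) = (1 - cos(2u))/2:
∫ (1 - cos(14x))/2 dx = x/2 - sin(14x)/28+C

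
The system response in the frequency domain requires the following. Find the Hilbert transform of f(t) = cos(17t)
The Hilbert transform shifts each frequency component by -pi/2.
H{cos(wt)} = sin(wt)
With w = 17: H{cos(17t)} = sin(17t)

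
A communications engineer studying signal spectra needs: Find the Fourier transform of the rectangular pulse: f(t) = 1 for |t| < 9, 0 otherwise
F(omega) = integral from -9 to 9 of e^(-j*omega*t) dt
= 2*sin(9*omega)/omega = 18*sinc(9*omega/pi)

Answer: 2*sin(9*omega)/omega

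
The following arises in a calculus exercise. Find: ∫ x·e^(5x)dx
Integration by parts: u=x, dv=e^(5x) dx
du=dx, v=e^(5x)/5
=x·e^(5x)/5 - ∫ e^(5x)/5 dx
=x·e^(5x)/5 - e^(5x)/25+C

Answer: e^(5x)(x/5-1/25)+C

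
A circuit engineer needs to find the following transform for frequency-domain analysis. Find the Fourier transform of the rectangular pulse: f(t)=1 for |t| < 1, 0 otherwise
F(omega)=integral from -1 to 1 of e^(-j * omega * t) dt
=2 * sin(1 * omega)/omega=2 * sinc(1 * omega/pi)

Answer: 2 * sin(1 * omega)/omega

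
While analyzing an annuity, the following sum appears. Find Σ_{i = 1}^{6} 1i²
=1·n(n + 1)(2n + 1)/6=1·6·7·13/6=91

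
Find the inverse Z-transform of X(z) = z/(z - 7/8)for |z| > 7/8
Standard pair: z/(z-a) <-> a^n*u[n] for causal signals
With a = 7/8: x[n] = (7/8)^n*u[n]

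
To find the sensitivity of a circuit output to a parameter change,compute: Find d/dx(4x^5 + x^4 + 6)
Power rule: d/dx(ax^n) = n·a·x^(n-1)
Term by term: 20·x^4+4·x^3

Answer: 20x^4+4x^3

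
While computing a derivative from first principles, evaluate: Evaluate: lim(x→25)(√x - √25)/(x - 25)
Multiply by conjugate (√x + √25)/(√x + √25):
= (x - 25)/((x - 25)(√x + √25)) = 1/(√x + √25)
As x → 25: 1/(2√25)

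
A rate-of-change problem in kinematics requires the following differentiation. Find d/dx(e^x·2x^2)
Product rule: (fg)'=f'g + fg'
f=e^x, f'=e^x
g=2x^2, g'=4x

Answer: 2·e^x·x^2 + 4·e^x·x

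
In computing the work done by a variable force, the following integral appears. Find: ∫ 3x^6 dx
Using power rule: ∫ 3x^6 dx = 3/7 x^7 + C = (3/7)x^7 + C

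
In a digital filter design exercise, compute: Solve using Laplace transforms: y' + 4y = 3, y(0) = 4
Take L of both sides: sY(s) - 4 + 4Y(s) = 3/s
Y(s)(s + 4) = 3/s + 4
Y(s) = 3/(s(s + 4)) + 4/(s + 4)
Partial fractions: 3/(s(s + 4)) = (3/4)/s - (3/4)/(s + 4)
So Y(s) = (3/4)/s + (13/4)/(s + 4)
Inverse transform (L^(-1){1/s} = 1, L^(-1){1/(s + 4)} = e^(-4t)):

Answer: y(t) = 3/4 + (13/4)·e^(-4t)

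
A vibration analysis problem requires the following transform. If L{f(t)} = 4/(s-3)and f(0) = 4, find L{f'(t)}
L{f'(t)}=s·F(s) - f(0)=4s/(s-3)-4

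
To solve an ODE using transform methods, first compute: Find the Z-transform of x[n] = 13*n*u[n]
Z{n * u[n]} = z/(z-1)^2
By linearity: Z{13 * n * u[n]} = 13z/(z-1)^2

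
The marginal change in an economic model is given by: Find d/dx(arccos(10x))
d/dx[arccos(u)] = -u'/√(1-u²), u = 10x, u' = 10

Answer: -10/√(1 - 100x²)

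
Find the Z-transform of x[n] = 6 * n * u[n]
Z{n*u[n]} = z/(z-1)^2
By linearity: Z{6*n*u[n]} = 6z/(z-1)^2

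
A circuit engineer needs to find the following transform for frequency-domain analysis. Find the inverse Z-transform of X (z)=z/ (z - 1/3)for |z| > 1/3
Standard pair: z/(z-a) <-> a^n * u[n] for causal signals
With a = 1/3: x[n] = (1/3)^n * u[n]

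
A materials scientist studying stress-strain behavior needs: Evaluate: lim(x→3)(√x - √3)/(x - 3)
Multiply by conjugate (√x+√3)/(√x+√3):
= (x - 3)/((x - 3)(√x+√3)) = 1/(√x+√3)
As x → 3: 1/(2√3)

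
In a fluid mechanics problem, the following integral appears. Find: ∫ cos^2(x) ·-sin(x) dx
Let u = cos(x), du = -sin(x) dx
∫ u^2 du = u^3/3 + C

Answer: cos^3(x)/3 + C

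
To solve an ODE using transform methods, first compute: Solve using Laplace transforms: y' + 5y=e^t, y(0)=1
Take L: sY - 1 + 5Y=1/(s-1)
Y(s + 5)=1/(s-1) + 1
Y=1/((s-1)(s + 5)) + 1/(s + 5)
Partial fractions: 1/((s-1)(s + 5))=(1/6)/(s-1) - (1/6)/(s + 5)
So Y=(1/6)/(s-1) + (5/6)/(s + 5)
Inverse Laplace transform (L^(-1){1/(s-1)}=e^t, L^(-1){1/(s + 5)}=e^(-5t)):

Answer: y(t)=(1/6)·e^t + (5/6)·e^(-5t)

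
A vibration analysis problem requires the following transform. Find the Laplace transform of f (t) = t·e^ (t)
L{t·e^(at)}=1/(s-a)²
L{t·e^(t)}=1/(s-1)²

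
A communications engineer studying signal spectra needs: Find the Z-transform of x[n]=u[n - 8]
Using the time-shift property: Z{u[n-8]}=z^(-8) * z/(z-1)
=z^(-7)/(z-1)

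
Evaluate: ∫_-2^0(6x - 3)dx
Step 1: Find antiderivative F(x) = 3x^2 - 3x
Step 2: F(0) - F(-2) = 0 - (18) = -18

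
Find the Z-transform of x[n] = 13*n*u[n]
Z{n * u[n]}=z/(z-1)^2
By linearity: Z{13 * n * u[n]}=13z/(z-1)^2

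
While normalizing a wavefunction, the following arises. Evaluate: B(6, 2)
B(x,y) = Γ(x)Γ(y)/Γ(x + y) = (x-1)!(y-1)!/(x + y-1)!
B(6,2) = 5!·1!/7! = 1/42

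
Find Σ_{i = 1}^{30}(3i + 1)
= 3·Σ i + 1·30 = 3·465 + 30 = 1425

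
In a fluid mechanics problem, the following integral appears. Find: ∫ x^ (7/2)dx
Power rule: ∫ x^(7/2) dx = x^(9/2)/(9/2) + C

Answer: (2/9)·x^(9/2) + C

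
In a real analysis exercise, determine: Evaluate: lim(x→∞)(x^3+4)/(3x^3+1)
Divide numerator and denominator by x^3:
lim (1+4/x^3)/(3+1/x^3) = 1/3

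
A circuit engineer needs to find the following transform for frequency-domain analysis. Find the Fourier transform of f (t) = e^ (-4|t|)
Using the standard pair: F{e^(-a|t|)} = 2a/(a^2+omega^2)
With a = 4: F(omega) = 8/(16+omega^2)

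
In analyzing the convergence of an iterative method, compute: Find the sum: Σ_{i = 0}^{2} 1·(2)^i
Geometric series: S=a(1 - r^n)/(1 - r)
a=1, r=2, n=3
S=1(1-8)/-1=7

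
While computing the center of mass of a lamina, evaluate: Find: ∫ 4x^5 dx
Using power rule: ∫ 4x^5 dx = 4/6 x^6 + C = (2/3)x^6 + C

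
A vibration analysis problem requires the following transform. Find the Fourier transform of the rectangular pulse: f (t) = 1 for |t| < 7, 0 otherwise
F(omega) = integral from -7 to 7 of e^(-j * omega * t) dt
= 2 * sin(7 * omega)/omega = 14 * sinc(7 * omega/pi)

Answer: 2 * sin(7 * omega)/omega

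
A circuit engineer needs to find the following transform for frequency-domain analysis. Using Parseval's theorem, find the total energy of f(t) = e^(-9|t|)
Parseval's theorem: E=integral |f(t)|^2 dt=(1/2pi) integral |F(omega)|^2 domega
E=integral_{-inf}^{inf} e^(-18|t|) dt=2 * integral_0^inf e^(-18t) dt=2/(2 * 9)=1/9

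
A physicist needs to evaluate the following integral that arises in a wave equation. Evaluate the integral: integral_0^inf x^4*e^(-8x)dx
This is a Gamma integral. Substitute u=8x (du=8 dx):
integral_0^inf x^4 * e^(-8x) dx=(1/8^5) integral_0^inf u^4 * e^(-u) du
=Gamma(5)/8^5=4!/8^5=24/32768

Answer: 3/4096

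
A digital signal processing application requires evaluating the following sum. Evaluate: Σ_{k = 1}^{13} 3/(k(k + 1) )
Partial fractions: 3/(k(k+1)) = 3/k - 3/(k+1)
Telescoping sum: 3(1-1/14) = 3·13/14

Answer: 39/14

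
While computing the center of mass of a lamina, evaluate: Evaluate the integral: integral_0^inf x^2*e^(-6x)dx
This is a Gamma integral. Substitute u = 6x (du = 6 dx):
integral_0^inf x^2*e^(-6x) dx = (1/6^3) integral_0^inf u^2*e^(-u) du
= Gamma(3)/6^3 = 2!/6^3 = 2/216

Answer: 1/108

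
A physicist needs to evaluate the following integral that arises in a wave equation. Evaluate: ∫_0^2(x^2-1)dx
Step 1: Find antiderivative F(x) = (1/3)x^3 - x
Step 2: F(2) - F(0) = 2/3 - (0) = 2/3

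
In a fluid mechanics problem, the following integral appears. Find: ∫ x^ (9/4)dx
Power rule: ∫ x^(9/4) dx=x^(13/4)/(13/4) + C

Answer: (4/13)·x^(13/4) + C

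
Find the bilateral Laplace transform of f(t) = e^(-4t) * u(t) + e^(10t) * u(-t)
For e^(-4t) * u(t): L=1/(s + 4), Re(s) > -4
For e^(10t) * u(-t): L=-1/(s-10), Re(s) < 10
Combined: F(s)=1/(s + 4) - 1/(s-10), -4 < Re(s) < 10

Answer: 1/(s + 4) - 1/(s-10), ROC: -4 < Re(s) < 10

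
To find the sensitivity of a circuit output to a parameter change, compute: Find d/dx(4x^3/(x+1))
Quotient rule: (f/g)' = (f'g - fg')/g²
f = 4x^3, f' = 12x^2
g = x+1, g' = 1

Answer: (12x^2·(x+1)-4x^3)/(x+1)²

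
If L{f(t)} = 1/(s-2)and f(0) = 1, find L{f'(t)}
L{f'(t)} = s·F(s) - f(0) = s/(s-2)-1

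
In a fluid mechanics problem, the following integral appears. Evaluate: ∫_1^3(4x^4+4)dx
Step 1: Find antiderivative F(x)=(4/5)x^5+4x
Step 2: F(3) - F(1)=1032/5 - (24/5)=1008/5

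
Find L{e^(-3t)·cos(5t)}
First shifting: L{e^(at)f(t)}=F(s-a)
L{cos(5t)}=s/(s² + 25)
Shift: (s + 3)/((s + 3)² + 25)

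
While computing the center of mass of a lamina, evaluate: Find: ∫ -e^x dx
Since d/dx[e^x]=+ e^x, we get -1e^x + C

Answer: -e^x + C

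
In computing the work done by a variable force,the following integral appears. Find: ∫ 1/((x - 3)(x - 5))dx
Partial fractions: 1/((x-3)(x-5))=A/(x-3) + B/(x-5)
A=-1/2, B=1/2
∫ [-1/2· 1/(x-3) + 1/2· 1/(x-5)] dx
=(1/2)[ln|x-5| - ln|x-3|] + C

Answer: (1/2)·ln|(x-5)/(x-3)| + C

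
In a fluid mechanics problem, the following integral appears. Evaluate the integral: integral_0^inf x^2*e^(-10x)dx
This is a Gamma integral. Substitute u=10x (du=10 dx):
integral_0^inf x^2 * e^(-10x) dx=(1/10^3) integral_0^inf u^2 * e^(-u) du
=Gamma(3)/10^3=2!/10^3=2/1000

Answer: 1/500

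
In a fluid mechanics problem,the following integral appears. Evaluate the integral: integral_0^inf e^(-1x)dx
integral_0^inf e^(-1x) dx = [-1/1 * e^(-1x)]_0^inf
= 0 - (-1/1) = 1/1

Answer: 1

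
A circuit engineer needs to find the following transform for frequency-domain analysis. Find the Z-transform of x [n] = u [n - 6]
Using the time-shift property: Z{u[n-6]}=z^(-6) * z/(z-1)
=z^(-5)/(z-1)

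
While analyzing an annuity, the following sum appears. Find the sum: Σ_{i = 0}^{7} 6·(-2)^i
Geometric series: S=a(1 - r^n)/(1 - r)
a=6, r=-2, n=8
S=6(1-256)/3=-510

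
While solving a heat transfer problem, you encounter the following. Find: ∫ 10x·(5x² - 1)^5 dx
Let u=5x² - 1, du=10x dx
∫ u^5 du=u^6/6 + C

Answer: (5x² - 1)^6/6 + C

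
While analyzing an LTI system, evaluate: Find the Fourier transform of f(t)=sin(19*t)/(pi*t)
sin(W * t)/(pi * t) = (W/pi) * sinc(W * t/pi) is the impulse response of the ideal low-pass filter with cutoff W (here W = 19).
Its Fourier transform is a rectangular function:
F(omega) = 1 for |omega| < 19, 0 otherwise

Answer: rect(omega/38) [i.e., 1 for |omega| < 19, 0 otherwise]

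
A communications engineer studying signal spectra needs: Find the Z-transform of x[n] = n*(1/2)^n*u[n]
Using the property Z{n*a^n*u[n]}=az/(z-a)^2
With a=1/2: X(z)=(1/2)z/(z - 1/2)^2, |z| > 1/2

Answer: (1/2)z/(z - 1/2)^2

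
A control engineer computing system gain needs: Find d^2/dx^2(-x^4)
Apply power rule 2 times:
d^1: -4x^3
d^2: -12x^2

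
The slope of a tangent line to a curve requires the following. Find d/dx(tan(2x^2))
Chain rule: d/dx[tan(u)]=sec²(u)·u' where u=2x^2
u'=4x

Answer: 4x·sec²(2x^2)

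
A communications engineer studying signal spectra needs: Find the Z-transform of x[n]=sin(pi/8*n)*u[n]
Z{sin(w0 * n) * u[n]} = z * sin(w0)/(z^2-2z * cos(w0)+1)
With w0 = pi/8: X(z) = z * sin(pi/8)/(z^2-2z * cos(pi/8)+1)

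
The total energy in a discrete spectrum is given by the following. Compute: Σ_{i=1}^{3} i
Using formula: Σ i^1=n(n + 1)/2=3·4/2=6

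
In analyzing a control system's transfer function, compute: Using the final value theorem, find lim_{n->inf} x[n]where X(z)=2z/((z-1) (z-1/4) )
Final value theorem: lim x[n] = lim_{z->1} (z-1)*X(z)
(z-1)*X(z) = 2z/(z-1/4)
As z->1: 2/(1-1/4) = 2/(3/4) = 8/3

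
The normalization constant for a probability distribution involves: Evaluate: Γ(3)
Γ(n)=(n-1)! for positive integers
Γ(3)=2!=2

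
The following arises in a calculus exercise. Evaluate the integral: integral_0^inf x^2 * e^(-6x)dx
This is a Gamma integral. Substitute u = 6x (du = 6 dx):
integral_0^inf x^2 * e^(-6x) dx = (1/6^3) integral_0^inf u^2 * e^(-u) du
= Gamma(3)/6^3 = 2!/6^3 = 2/216

Answer: 1/108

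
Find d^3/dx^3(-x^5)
Apply power rule 3 times:
d^1: -5x^4
d^2: -20x^3
d^3: -60x^2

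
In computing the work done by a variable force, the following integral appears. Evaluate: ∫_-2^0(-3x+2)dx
Step 1: Find antiderivative F(x)=(-3/2)x^2+2x
Step 2: F(0) - F(-2)=0 - (-10)=10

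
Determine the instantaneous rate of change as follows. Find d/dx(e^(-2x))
Chain rule: d/dx[e^u] = e^u · u' where u = -2x
u' = -2

Answer: -2·e^(-2x)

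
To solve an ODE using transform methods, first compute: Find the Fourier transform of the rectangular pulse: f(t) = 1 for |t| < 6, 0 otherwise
F(omega)=integral from -6 to 6 of e^(-j*omega*t) dt
=2*sin(6*omega)/omega=12*sinc(6*omega/pi)

Answer: 2*sin(6*omega)/omega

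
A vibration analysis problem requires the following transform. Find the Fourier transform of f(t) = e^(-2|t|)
Using the standard pair: F{e^(-a|t|)} = 2a/(a^2+omega^2)
With a = 2: F(omega) = 4/(4+omega^2)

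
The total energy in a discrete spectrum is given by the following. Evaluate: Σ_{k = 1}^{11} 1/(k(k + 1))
Partial fractions: 1/(k(k + 1)) = 1/k - 1/(k + 1)
Telescoping sum: 1(1 - 1/12) = 1·11/12

Answer: 11/12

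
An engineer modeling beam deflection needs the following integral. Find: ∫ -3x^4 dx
Using power rule: ∫ -3x^4 dx=-3/5 x^5+C=(-3/5)x^5+C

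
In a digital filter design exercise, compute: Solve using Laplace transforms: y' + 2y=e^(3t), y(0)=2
Take L: sY - 2 + 2Y=1/(s-3)
Y(s + 2)=1/(s-3) + 2
Y=1/((s-3)(s + 2)) + 2/(s + 2)
Partial fractions: 1/((s-3)(s + 2))=(1/5)/(s-3) - (1/5)/(s + 2)
So Y=(1/5)/(s-3) + (9/5)/(s + 2)
Inverse Laplace transform (L^(-1){1/(s-3)}=e^(3t), L^(-1){1/(s + 2)}=e^(-2t)):

Answer: y(t)=(1/5)·e^(3t) + (9/5)·e^(-2t)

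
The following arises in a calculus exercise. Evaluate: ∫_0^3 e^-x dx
Antiderivative: -e^-x
Evaluate: -(e^-3 - 1)

Answer: (e^-3 - 1)/(-1)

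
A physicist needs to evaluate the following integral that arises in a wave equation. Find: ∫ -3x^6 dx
Using power rule: ∫ -3x^6 dx = -3/7 x^7 + C = (-3/7)x^7 + C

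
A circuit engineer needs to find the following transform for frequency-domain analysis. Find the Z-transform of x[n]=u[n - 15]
Using the time-shift property: Z{u[n-15]} = z^(-15)*z/(z-1)
= z^(-14)/(z-1)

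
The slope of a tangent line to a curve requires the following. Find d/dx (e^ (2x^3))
Chain rule: d/dx[e^u] = e^u · u' where u = 2x^3
u' = 6x^2

Answer: 6x^2·e^(2x^3)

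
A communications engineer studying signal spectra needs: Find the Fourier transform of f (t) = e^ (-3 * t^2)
The Fourier transform of a Gaussian e^(-a*t^2) is sqrt(pi/a)*e^(-omega^2/(4a)).
With a=3: F(omega)=sqrt(pi/3)*e^(-omega^2/12)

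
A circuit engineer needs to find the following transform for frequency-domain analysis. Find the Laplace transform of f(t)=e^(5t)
L{e^(at)} = 1/(s-a)
L{e^(5t)} = 1/(s-5)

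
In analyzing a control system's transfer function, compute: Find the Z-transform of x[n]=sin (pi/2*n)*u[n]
Z{sin(w0*n)*u[n]}=z*sin(w0)/(z^2-2z*cos(w0)+1)
With w0=pi/2: X(z)=z*sin(pi/2)/(z^2-2z*cos(pi/2)+1)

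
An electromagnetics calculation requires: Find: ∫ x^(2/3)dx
Power rule: ∫ x^(2/3) dx=x^(5/3)/(5/3) + C

Answer: (3/5)·x^(5/3) + C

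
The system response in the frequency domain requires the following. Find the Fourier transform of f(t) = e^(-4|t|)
Using the standard pair: F{e^(-a|t|)} = 2a/(a^2+omega^2)
With a = 4: F(omega) = 8/(16+omega^2)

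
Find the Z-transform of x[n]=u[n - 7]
Using the time-shift property: Z{u[n-7]}=z^(-7)*z/(z-1)
=z^(-6)/(z-1)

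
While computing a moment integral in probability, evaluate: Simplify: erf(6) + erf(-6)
erf is odd: erf(-6)=-erf(6)
erf(6) + erf(-6)=erf(6) - erf(6)=0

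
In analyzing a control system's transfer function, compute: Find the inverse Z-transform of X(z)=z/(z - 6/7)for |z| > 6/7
Standard pair: z/(z-a) <-> a^n * u[n] for causal signals
With a = 6/7: x[n] = (6/7)^n * u[n]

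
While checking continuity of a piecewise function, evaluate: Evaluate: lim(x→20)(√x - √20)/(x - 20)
Multiply by conjugate (√x+√20)/(√x+√20):
= (x - 20)/((x - 20)(√x+√20)) = 1/(√x+√20)
As x → 20: 1/(2√20)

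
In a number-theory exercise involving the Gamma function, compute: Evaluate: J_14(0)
J_n(0)=0 for all n > 0 (Bessel function of first kind)
J_14(0)=0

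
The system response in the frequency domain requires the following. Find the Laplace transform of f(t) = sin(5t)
L{sin(wt)} = w/(s² + w²)
L{sin(5t)} = 5/(s² + 25)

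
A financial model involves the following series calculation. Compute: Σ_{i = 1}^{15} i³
Using formula: Σ i^3=[n(n + 1)/2]²=[15·16/2]²=14400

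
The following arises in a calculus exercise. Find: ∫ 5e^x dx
Since d/dx[e^x] = + e^x, we get 5e^x + C

Answer: 5e^x + C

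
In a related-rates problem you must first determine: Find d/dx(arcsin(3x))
d/dx[arcsin(u)]=u'/√(1-u²), u=3x, u'=3

Answer: 3/√(1-9x²)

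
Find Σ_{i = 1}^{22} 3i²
=3·n(n+1)(2n+1)/6=3·22·23·45/6=11385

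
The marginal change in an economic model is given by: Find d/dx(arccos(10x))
d/dx[arccos(u)] = -u'/√(1-u²), u = 10x, u' = 10

Answer: -10/√(1-100x²)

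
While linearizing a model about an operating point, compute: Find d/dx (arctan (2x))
d/dx[arctan(u)]=u'/(1+u²), u=2x, u'=2

Answer: 2/(1+4x²)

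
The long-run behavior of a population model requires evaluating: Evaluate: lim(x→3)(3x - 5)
Polynomial is continuous, so substitute x=3:
3·3 - 5=4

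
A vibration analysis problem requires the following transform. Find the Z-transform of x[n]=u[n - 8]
Using the time-shift property: Z{u[n-8]} = z^(-8)*z/(z-1)
= z^(-7)/(z-1)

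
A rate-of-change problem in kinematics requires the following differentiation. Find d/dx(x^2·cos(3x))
Product rule: (fg)' = f'g+fg'
f = x^2, f' = 2x
g = cos(3x), g' = -3·sin(3x)

Answer: 2x·cos(3x)-3x^2·sin(3x)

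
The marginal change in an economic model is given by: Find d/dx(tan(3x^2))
Chain rule: d/dx[tan(u)]=sec²(u)·u' where u=3x^2
u'=6x

Answer: 6x·sec²(3x^2)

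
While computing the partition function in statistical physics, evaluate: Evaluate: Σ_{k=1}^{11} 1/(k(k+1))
Partial fractions: 1/(k(k+1))=1/k - 1/(k+1)
Telescoping sum: 1(1-1/12)=1·11/12

Answer: 11/12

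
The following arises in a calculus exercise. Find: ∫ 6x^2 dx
Using power rule: ∫ 6x^2 dx=6/3 x^3 + C=2x^3 + C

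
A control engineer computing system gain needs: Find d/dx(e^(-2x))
Chain rule: d/dx[e^u] = e^u · u' where u = -2x
u' = -2

Answer: -2·e^(-2x)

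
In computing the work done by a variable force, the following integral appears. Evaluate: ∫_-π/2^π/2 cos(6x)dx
Antiderivative: sin(6x)/6
Evaluate at bounds: [sin(6·π/2)/6] - [sin(6·-π/2)/6]
= ((0) - (0))/6 = 0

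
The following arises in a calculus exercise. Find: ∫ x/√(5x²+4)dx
Let u = 5x²+4, du = 10x dx
∫ (1/10)·u^(-1/2) du = √u/5+C

Answer: √(5x²+4)/5+C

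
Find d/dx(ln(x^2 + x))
Chain rule: d/dx[ln(u)]=u'/u where u=x^2+x
u'=2x+1

Answer: (2x+1)/(x^2+x)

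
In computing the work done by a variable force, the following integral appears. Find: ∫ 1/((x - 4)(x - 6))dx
Partial fractions: 1/((x-4)(x-6))=A/(x-4)+B/(x-6)
A=-1/2, B=1/2
∫ [-1/2· 1/(x-4)+1/2· 1/(x-6)] dx
=(1/2)[ln|x-6| - ln|x-4|]+C

Answer: (1/2)·ln|(x-6)/(x-4)|+C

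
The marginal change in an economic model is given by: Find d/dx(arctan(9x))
d/dx[arctan(u)] = u'/(1+u²), u = 9x, u' = 9

Answer: 9/(1+81x²)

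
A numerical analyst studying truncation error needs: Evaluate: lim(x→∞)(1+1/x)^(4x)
Rewrite as [(1 + 1/x)^x]^4.
lim(1 + 1/x)^x=e^1, so limit=(e^1)^4=e^4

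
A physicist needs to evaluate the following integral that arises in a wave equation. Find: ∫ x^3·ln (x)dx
By parts: u=ln(x), dv=x^3 dx
du=1/x dx, v=x^4/4
=x^4·ln(x)/4 - ∫ x^3/4 dx
=x^4·ln(x)/4 - x^4/16 + C

Answer: x^4(ln(x)/4 - 1/16) + C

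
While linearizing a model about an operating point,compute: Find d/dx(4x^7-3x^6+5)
Power rule: d/dx(ax^n)=n·a·x^(n-1)
Term by term: 28·x^6-18·x^5

Answer: 28x^6-18x^5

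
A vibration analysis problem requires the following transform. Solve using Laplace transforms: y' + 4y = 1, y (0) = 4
Take L of both sides: sY(s) - 4 + 4Y(s) = 1/s
Y(s)(s + 4) = 1/s + 4
Y(s) = 1/(s(s + 4)) + 4/(s + 4)
Partial fractions: 1/(s(s + 4)) = (1/4)/s - (1/4)/(s + 4)
So Y(s) = (1/4)/s + (15/4)/(s + 4)
Inverse transform (L^(-1){1/s} = 1, L^(-1){1/(s + 4)} = e^(-4t)):

Answer: y(t) = 1/4 + (15/4)·e^(-4t)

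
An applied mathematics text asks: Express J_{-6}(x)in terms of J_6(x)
For integer n: J_{-n}(x)=(-1)^n J_n(x)
With n=6: J_{-6}(x)=(-1)^6 J_6(x)=J_6(x)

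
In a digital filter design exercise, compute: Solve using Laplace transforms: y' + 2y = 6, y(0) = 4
Take L of both sides: sY(s) - 4 + 2Y(s) = 6/s
Y(s)(s + 2) = 6/s + 4
Y(s) = 6/(s(s + 2)) + 4/(s + 2)
Partial fractions: 6/(s(s + 2)) = 3/s - 3/(s + 2)
So Y(s) = 3/s + 1/(s + 2)
Inverse transform (L^(-1){1/s} = 1, L^(-1){1/(s + 2)} = e^(-2t)):

Answer: y(t) = 3 + e^(-2t)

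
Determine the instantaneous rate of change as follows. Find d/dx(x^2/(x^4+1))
Quotient rule: (f/g)' = (f'g - fg')/g²
f = x^2, f' = 2x
g = x^4 + 1, g' = 4x^3

Answer: (2x·(x^4 + 1) - 4x^5)/(x^4 + 1)²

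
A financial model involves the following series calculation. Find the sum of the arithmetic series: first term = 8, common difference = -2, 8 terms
Last term: a_n=8+(8-1)·-2=-6
Sum=n(a_1+a_n)/2=8(8+(-6))/2=8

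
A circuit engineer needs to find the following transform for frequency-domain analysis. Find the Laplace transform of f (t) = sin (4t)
L{sin(wt)} = w/(s² + w²)
L{sin(4t)} = 4/(s² + 16)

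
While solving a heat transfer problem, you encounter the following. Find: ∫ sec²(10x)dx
Since d/dx[tan(10x)]=10sec²(10x), integral=tan(10x)/10+C

Answer: (1/10)tan(10x)+C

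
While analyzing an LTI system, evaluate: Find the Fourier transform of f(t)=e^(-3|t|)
Using the standard pair: F{e^(-a|t|)} = 2a/(a^2 + omega^2)
With a = 3: F(omega) = 6/(9 + omega^2)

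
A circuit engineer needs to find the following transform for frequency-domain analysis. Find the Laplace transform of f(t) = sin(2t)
L{sin(wt)}=w/(s²+w²)
L{sin(2t)}=2/(s²+4)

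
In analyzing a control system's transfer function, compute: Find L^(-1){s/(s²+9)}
L^(-1){s/(s² + w²)} = cos(wt)
Here w = 3

Answer: cos(3t)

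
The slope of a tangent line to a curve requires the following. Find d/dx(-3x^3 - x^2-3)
Power rule: d/dx(ax^n) = n·a·x^(n-1)
Term by term: -9·x^2-2·x

Answer: -9x^2-2x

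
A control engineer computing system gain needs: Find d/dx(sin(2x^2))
Chain rule: d/dx[sin(u)]=cos(u)·u' where u=2x^2
u'=4x

Answer: 4x·cos(2x^2)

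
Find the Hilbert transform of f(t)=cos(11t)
The Hilbert transform shifts each frequency component by -pi/2.
H{cos(wt)} = sin(wt)
With w = 11: H{cos(11t)} = sin(11t)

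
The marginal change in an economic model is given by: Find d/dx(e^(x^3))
Chain rule: d/dx[e^u]=e^u · u' where u=x^3
u'=3x^2

Answer: 3x^2·e^(x^3)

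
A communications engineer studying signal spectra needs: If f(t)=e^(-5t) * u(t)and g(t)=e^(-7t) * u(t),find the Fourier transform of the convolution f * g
By the convolution theorem: F{f*g} = F(omega)*G(omega)
F(omega) = 1/(5+j*omega), G(omega) = 1/(7+j*omega)
F{f*g} = 1/((5+j*omega)(7+j*omega))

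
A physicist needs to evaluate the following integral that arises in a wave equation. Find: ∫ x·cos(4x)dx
By parts: u = x, dv = cos(4x) dx
du = dx, v = sin(4x)/4
= x·sin(4x)/4+cos(4x)/4²+C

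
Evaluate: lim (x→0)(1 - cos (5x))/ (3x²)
Using 1-cos(u) ≈ u²/2 for small u:
(1-cos(5x)) ≈ (5x)²/2=25x²/2
So limit=25/(2·3)=25/6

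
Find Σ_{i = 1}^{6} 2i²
=2·n(n + 1)(2n + 1)/6=2·6·7·13/6=182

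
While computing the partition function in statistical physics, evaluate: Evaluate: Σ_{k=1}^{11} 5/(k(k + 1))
Partial fractions: 5/(k(k+1)) = 5/k - 5/(k+1)
Telescoping sum: 5(1-1/12) = 5·11/12

Answer: 55/12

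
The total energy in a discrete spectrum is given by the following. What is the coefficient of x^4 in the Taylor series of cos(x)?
cos(x) = Σ (-1)^k x^(2k)/(2k)!
For x^4: (-1)^2/4! = 1/24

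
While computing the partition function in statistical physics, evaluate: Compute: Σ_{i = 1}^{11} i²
Using formula: Σ i^2 = n(n+1)(2n+1)/6 = 11·12·23/6 = 506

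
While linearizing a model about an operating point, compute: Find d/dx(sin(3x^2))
Chain rule: d/dx[sin(u)]=cos(u)·u' where u=3x^2
u'=6x

Answer: 6x·cos(3x^2)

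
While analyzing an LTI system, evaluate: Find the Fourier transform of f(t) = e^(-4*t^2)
The Fourier transform of a Gaussian e^(-a*t^2) is sqrt(pi/a)*e^(-omega^2/(4a)).
With a = 4: F(omega) = sqrt(pi)/2*e^(-omega^2/16)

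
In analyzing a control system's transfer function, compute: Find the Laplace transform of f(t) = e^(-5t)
L{e^(at)} = 1/(s-a)
L{e^(-5t)} = 1/(s+5)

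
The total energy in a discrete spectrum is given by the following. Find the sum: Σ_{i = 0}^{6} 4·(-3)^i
Geometric series: S = a(1 - r^n)/(1 - r)
a = 4, r = -3, n = 7
S = 4(1+2187)/4 = 2188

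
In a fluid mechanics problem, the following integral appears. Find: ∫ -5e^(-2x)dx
Since d/dx[e^(-2x)]=-2e^(-2x), we get 5/2 e^(-2x)+C

Answer: (5/2)e^(-2x)+C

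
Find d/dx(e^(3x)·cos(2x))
Product rule: (fg)'=f'g + fg'
f=e^(3x), f'=3·e^(3x)
g=cos(2x), g'=-2·sin(2x)

Answer: 3·e^(3x)·cos(2x) - 2·e^(3x)·sin(2x)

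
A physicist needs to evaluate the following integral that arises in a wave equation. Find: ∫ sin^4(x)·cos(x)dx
Let u=sin(x), du=cos(x) dx
∫ u^4 du=u^5/5+C

Answer: sin^5(x)/5+C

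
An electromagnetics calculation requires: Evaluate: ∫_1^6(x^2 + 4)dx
Step 1: Find antiderivative F(x)=(1/3)x^3 + 4x
Step 2: F(6) - F(1)=96 - (13/3)=275/3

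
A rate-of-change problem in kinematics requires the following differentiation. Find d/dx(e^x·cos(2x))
Product rule: (fg)'=f'g+fg'
f=e^x, f'=e^x
g=cos(2x), g'=-2·sin(2x)

Answer: e^x·cos(2x)-2·e^x·sin(2x)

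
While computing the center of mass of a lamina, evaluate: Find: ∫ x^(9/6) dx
Power rule: ∫ x^(3/2) dx = x^(5/2)/(5/2) + C

Answer: (2/5)·x^(5/2) + C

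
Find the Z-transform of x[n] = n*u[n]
Standard pair: Z{n*u[n]} = z/(z-1)^2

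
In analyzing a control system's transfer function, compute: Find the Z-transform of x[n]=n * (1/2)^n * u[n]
Using the property Z{n * a^n * u[n]} = az/(z-a)^2
With a = 1/2: X(z) = (1/2)z/(z - 1/2)^2, |z| > 1/2

Answer: (1/2)z/(z - 1/2)^2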